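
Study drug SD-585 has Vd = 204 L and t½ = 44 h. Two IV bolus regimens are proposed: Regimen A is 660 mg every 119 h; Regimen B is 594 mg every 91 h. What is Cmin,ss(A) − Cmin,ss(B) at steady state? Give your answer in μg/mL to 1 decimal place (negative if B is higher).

Regimen A: f = (1/2)^(119/44) ≈ 0.1534; Cmin,ss = (660/204)·f/(1−f) ≈ 0.586 μg/mL.
Regimen B: f = (1/2)^(91/44) ≈ 0.2385; Cmin,ss = (594/204)·f/(1−f) ≈ 0.912 μg/mL.
Difference ≈ 0.586 − 0.912 ≈ -0.326 μg/mL.

-0.3 μg/mL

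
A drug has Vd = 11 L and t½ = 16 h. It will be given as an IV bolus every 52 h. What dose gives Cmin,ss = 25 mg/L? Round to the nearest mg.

2341 mg

τ/t½ = 52/16 ≈ 3.25, so f = (1/2)^(52/16) ≈ 0.105112.
Cmin,ss = (D/Vd)·f/(1−f), so D = Cmin,ss·Vd·(1−f)/f.
D = 25 × 11 × (1−f)/f ≈ 25 × 11 × 8.51366 ≈ 2341.26 mg.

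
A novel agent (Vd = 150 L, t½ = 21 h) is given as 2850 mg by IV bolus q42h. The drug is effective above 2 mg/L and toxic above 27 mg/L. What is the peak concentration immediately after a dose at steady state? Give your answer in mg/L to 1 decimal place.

25.3 mg/L

τ = 42 h = 2 half-lives, so f = (1/2)^2 = 0.25.
At steady state, R = 1/(1 − 0.25) = 4/3.
Single-dose peak C₀ = D/Vd = 2850/150 = 19 mg/L.
Steady-state peak Cmax,ss = C₀·R = 19 × 4/3 ≈ 25.333 mg/L.
Peak 25.3 mg/L vs MTC 27 mg/L: below toxic threshold.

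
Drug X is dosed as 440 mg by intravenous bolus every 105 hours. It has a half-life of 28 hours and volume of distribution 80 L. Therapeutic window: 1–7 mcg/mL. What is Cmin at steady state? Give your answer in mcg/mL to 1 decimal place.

0.4 mcg/mL

Over one 105-h interval, 105/28 ≈ 3.75 half-lives elapse, leaving f ≈ 0.0743 of each dose.
At steady state, accumulation factor R = 1/(1 − e^(−kτ)) ≈ 1.0803.
Each bolus raises the concentration by D/Vd = 440/80 ≈ 5.500 mcg/mL.
Steady-state peak Cmax,ss = C₀·R ≈ 5.500 × 1.0803 ≈ 5.942 mcg/mL.
One interval later, Cmin,ss = Cmax,ss·e^(−kτ) ≈ 5.942 × 0.0743 ≈ 0.441 mcg/mL.
Trough 0.4 mcg/mL vs MEC 1 mcg/mL: subtherapeutic.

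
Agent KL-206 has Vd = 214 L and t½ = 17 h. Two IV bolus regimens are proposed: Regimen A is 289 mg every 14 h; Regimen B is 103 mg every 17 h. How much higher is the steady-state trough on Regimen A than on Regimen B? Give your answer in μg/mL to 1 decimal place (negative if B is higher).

1.3 μg/mL

Regimen A: f = (1/2)^(14/17) ≈ 0.5651; Cmin,ss = (289/214)·f/(1−f) ≈ 1.755 μg/mL.
Regimen B: f = (1/2)^(17/17) ≈ 0.5000; Cmin,ss = (103/214)·f/(1−f) ≈ 0.481 μg/mL.
Difference ≈ 1.755 − 0.481 ≈ 1.274 μg/mL.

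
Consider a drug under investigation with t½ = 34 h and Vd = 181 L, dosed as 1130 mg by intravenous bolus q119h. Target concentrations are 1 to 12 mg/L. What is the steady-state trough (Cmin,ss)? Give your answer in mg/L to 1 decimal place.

0.6 mg/L

τ/t½ = 119/34 ≈ 3.5, so fraction remaining f = (1/2)^(119/34) ≈ 0.0884.
Accumulation ratio R = 1/(1 − f) ≈ 1/0.9116 ≈ 1.0970.
Each bolus raises the concentration by D/Vd = 1130/181 ≈ 6.243 mg/L.
Cmax,ss = C₀/(1 − f) ≈ 6.243/0.9116 ≈ 6.848 mg/L.
One interval later, Cmin,ss = Cmax,ss·e^(−kτ) ≈ 6.848 × 0.0884 ≈ 0.605 mg/L.
Trough 0.6 mg/L vs MEC 1 mg/L: subtherapeutic.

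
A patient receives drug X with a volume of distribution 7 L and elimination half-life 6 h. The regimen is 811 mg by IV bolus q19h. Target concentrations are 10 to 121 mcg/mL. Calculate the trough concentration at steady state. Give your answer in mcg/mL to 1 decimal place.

τ/t½ = 19/6 ≈ 3.1667, so fraction remaining f = (1/2)^(19/6) ≈ 0.1114.
At steady state, accumulation factor R = 1/(1 − e^(−kτ)) ≈ 1.1254.
Single-dose peak C₀ = D/Vd = 811/7 ≈ 115.857 mcg/mL.
Steady-state peak Cmax,ss = C₀·R ≈ 115.857 × 1.1254 ≈ 130.385 mcg/mL.
Steady-state trough Cmin,ss = Cmax,ss·f ≈ 130.385 × 0.1114 ≈ 14.525 mcg/mL.
Trough 14.5 mcg/mL vs MEC 10 mcg/mL: adequate.

14.5 mcg/mL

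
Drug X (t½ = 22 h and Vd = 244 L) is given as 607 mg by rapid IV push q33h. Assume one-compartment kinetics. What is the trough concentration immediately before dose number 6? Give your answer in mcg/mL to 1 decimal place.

f = (1/2)^(τ/t½) = (1/2)^(33/22) ≈ 0.3536.
C₀ = D/Vd = 607/244 ≈ 2.488 mcg/mL.
Before the 6th dose, 5 doses have been given. Superposition: Cmin = C₀·(f + f² + … + f^5).
≈ 2.488 × (0.3536 + 0.1250 + 0.0442 + 0.0156 + 0.0055) ≈ 2.488 × 0.5439 ≈ 1.353 mcg/mL.

1.4 mcg/mL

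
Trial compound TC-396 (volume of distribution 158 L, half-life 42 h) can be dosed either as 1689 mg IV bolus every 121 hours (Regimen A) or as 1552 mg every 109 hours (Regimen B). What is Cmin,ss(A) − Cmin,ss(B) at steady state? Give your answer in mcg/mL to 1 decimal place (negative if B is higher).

-0.3 mcg/mL

Regimen A: f = (1/2)^(121/42) ≈ 0.1358; Cmin,ss = (1689/158)·f/(1−f) ≈ 1.680 mcg/mL.
Regimen B: f = (1/2)^(109/42) ≈ 0.1655; Cmin,ss = (1552/158)·f/(1−f) ≈ 1.948 mcg/mL.
Difference ≈ 1.680 − 1.948 ≈ -0.268 mcg/mL.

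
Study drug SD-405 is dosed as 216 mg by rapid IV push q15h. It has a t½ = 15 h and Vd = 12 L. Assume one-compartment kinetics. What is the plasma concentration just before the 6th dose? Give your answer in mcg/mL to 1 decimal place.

f = (1/2)^(τ/t½) = (1/2)^(15/15) ≈ 0.5000.
C₀ = D/Vd = 216/12 ≈ 18.000 mcg/mL.
Before the 6th dose, 5 doses have been given. Superposition: Cmin = C₀·(f + f² + … + f^5).
≈ 18.000 × (0.5000 + 0.2500 + 0.1250 + 0.0625 + 0.0313) ≈ 18.000 × 0.9688 ≈ 17.438 mcg/mL.

17.4 mcg/mL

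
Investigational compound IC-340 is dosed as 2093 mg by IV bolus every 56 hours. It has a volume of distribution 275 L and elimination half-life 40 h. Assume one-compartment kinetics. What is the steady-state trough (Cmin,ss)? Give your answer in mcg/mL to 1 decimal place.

τ/t½ = 56/40 ≈ 1.4, so fraction remaining f = (1/2)^(56/40) ≈ 0.3789.
Accumulation ratio R = 1/(1 − f) ≈ 1/0.6211 ≈ 1.6100.
Single-dose peak C₀ = D/Vd = 2093/275 ≈ 7.611 mcg/mL.
Cmax,ss = C₀/(1 − f) ≈ 7.611/0.6211 ≈ 12.254 mcg/mL.
Steady-state trough Cmin,ss = Cmax,ss·f ≈ 12.254 × 0.3789 ≈ 4.643 mcg/mL.

4.6 mcg/mL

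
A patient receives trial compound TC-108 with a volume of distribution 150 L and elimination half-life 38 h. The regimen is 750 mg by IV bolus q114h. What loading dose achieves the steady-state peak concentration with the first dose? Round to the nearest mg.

857 mg

f = (1/2)^(114/38) ≈ 0.125000; accumulation ratio R = 1/(1−f) ≈ 1.14286.
Loading dose to hit Cmax,ss on first dose: D_load = D_maint·R ≈ 750 × 1.14286 ≈ 857.14 mg.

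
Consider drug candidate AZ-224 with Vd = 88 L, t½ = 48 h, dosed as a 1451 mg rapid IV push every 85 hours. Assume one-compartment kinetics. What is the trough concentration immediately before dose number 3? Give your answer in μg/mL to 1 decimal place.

f = (1/2)^(τ/t½) = (1/2)^(85/48) ≈ 0.2930.
C₀ = D/Vd = 1451/88 ≈ 16.489 μg/mL.
Before the 3rd dose, 2 doses have been given. Superposition: Cmin = C₀·(f + f²).
≈ 16.489 × (0.2930 + 0.0858) ≈ 16.489 × 0.3788 ≈ 6.246 μg/mL.

6.2 μg/mL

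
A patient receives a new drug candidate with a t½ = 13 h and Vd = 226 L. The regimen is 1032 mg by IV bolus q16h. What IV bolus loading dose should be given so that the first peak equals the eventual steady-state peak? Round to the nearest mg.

f = (1/2)^(16/13) ≈ 0.426090; accumulation ratio R = 1/(1−f) ≈ 1.74243.
Loading dose to hit Cmax,ss on first dose: D_load = D_maint·R ≈ 1032 × 1.74243 ≈ 1798.19 mg.

1798 mg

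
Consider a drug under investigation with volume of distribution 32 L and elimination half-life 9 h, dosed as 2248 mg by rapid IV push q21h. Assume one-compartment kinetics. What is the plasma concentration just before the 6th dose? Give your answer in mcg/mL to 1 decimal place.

17.4 mcg/mL

f = (1/2)^(τ/t½) = (1/2)^(21/9) ≈ 0.1984.
C₀ = D/Vd = 2248/32 ≈ 70.250 mcg/mL.
Before the 6th dose, 5 doses have been given. Superposition: Cmin = C₀·(f + f² + … + f^5).
≈ 70.250 × (0.1984 + 0.0394 + 0.0078 + 0.0015 + 0.0003) ≈ 70.250 × 0.2474 ≈ 17.380 mcg/mL.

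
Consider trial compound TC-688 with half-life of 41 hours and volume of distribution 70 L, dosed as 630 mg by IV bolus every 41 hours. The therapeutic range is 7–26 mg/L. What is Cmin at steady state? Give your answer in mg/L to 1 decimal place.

The dosing interval is 1 half-life, so f = 2^(−1) = 0.5.
At steady state, R = 1/(1 − 0.5) = 2/1.
Single-dose peak C₀ = D/Vd = 630/70 = 9 mg/L.
Steady-state peak Cmax,ss = C₀·R = 9 × 2/1 ≈ 18.000 mg/L.
Steady-state trough Cmin,ss = Cmax,ss·f ≈ 18.000 × 0.5 ≈ 9.000 mg/L.
Trough 9.0 mg/L vs MEC 7 mg/L: adequate.

9.0 mg/L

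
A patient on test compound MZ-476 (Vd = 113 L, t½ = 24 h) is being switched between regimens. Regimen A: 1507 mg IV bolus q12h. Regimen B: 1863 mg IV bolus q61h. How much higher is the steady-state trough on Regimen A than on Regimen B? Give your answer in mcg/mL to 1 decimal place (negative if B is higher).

28.8 mcg/mL

Regimen A: f = (1/2)^(12/24) ≈ 0.7071; Cmin,ss = (1507/113)·f/(1−f) ≈ 32.196 mcg/mL.
Regimen B: f = (1/2)^(61/24) ≈ 0.1717; Cmin,ss = (1863/113)·f/(1−f) ≈ 3.418 mcg/mL.
Difference ≈ 32.196 − 3.418 ≈ 28.778 mcg/mL.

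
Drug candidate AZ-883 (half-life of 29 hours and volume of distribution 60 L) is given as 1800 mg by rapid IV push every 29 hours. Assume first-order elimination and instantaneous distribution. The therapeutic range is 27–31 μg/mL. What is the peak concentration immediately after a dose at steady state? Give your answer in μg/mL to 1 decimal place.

The dosing interval is 1 half-life, so f = 2^(−1) = 0.5.
Accumulation ratio R = 1/(1 − f) = 1/0.5 = 2/1.
Single-dose peak C₀ = D/Vd = 1800/60 = 30 μg/mL.
Steady-state peak Cmax,ss = C₀·R = 30 × 2/1 ≈ 60.000 μg/mL.
Peak 60.0 μg/mL vs MTC 31 μg/mL: exceeds toxic threshold.

60.0 μg/mL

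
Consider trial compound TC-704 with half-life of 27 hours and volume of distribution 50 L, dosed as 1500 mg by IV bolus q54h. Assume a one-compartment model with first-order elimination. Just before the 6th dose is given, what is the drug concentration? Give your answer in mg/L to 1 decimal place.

10.0 mg/L

f = (1/2)^(τ/t½) = (1/2)^(54/27) ≈ 0.2500.
C₀ = D/Vd = 1500/50 ≈ 30.000 mg/L.
Before the 6th dose, 5 doses have been given. Superposition: Cmin = C₀·(f + f² + … + f^5).
≈ 30.000 × (0.2500 + 0.0625 + 0.0156 + 0.0039 + 0.0010) ≈ 30.000 × 0.3330 ≈ 9.990 mg/L.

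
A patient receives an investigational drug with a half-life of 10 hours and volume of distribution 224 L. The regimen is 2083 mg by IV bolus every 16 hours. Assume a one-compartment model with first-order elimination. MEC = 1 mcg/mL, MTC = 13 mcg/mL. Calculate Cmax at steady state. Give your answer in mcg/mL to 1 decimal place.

13.9 mcg/mL

k = ln2/t½ = ln2/10 ≈ 0.069315 h⁻¹; fraction remaining f = e^(−kτ) = e^(−0.069315×16) ≈ 0.3299.
At steady state, accumulation factor R = 1/(1 − e^(−kτ)) ≈ 1.4923.
Each bolus raises the concentration by D/Vd = 2083/224 ≈ 9.299 mcg/mL.
Steady-state peak Cmax,ss = C₀·R ≈ 9.299 × 1.4923 ≈ 13.877 mcg/mL.
Peak 13.9 mcg/mL vs MTC 13 mcg/mL: exceeds toxic threshold.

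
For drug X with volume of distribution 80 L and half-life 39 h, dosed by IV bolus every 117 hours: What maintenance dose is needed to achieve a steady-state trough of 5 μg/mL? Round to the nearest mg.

τ/t½ = 117/39 ≈ 3, so f = (1/2)^(117/39) ≈ 0.125000.
Cmin,ss = (D/Vd)·f/(1−f), so D = Cmin,ss·Vd·(1−f)/f.
D = 5 × 80 × (1−f)/f ≈ 5 × 80 × 7.00000 ≈ 2800.00 mg.

2800 mg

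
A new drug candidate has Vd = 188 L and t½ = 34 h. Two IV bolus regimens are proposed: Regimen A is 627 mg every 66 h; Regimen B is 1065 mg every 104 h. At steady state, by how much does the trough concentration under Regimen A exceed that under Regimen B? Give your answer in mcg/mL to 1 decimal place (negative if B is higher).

Regimen A: f = (1/2)^(66/34) ≈ 0.2604; Cmin,ss = (627/188)·f/(1−f) ≈ 1.174 mcg/mL.
Regimen B: f = (1/2)^(104/34) ≈ 0.1200; Cmin,ss = (1065/188)·f/(1−f) ≈ 0.772 mcg/mL.
Difference ≈ 1.174 − 0.772 ≈ 0.402 mcg/mL.

0.4 mcg/mL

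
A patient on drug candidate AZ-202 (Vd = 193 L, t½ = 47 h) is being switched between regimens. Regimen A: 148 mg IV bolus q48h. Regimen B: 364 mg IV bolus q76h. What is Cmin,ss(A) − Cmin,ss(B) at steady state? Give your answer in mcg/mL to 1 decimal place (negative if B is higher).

Regimen A: f = (1/2)^(48/47) ≈ 0.4927; Cmin,ss = (148/193)·f/(1−f) ≈ 0.745 mcg/mL.
Regimen B: f = (1/2)^(76/47) ≈ 0.3260; Cmin,ss = (364/193)·f/(1−f) ≈ 0.912 mcg/mL.
Difference ≈ 0.745 − 0.912 ≈ -0.167 mcg/mL.

-0.2 mcg/mL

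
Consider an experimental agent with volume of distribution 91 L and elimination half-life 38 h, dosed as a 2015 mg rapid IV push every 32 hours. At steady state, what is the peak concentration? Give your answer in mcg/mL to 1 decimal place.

50.1 mcg/mL

k = ln2/t½ = ln2/38 ≈ 0.018241 h⁻¹; fraction remaining f = e^(−kτ) = e^(−0.018241×32) ≈ 0.5578.
Accumulation ratio R = 1/(1 − f) ≈ 1/0.4422 ≈ 2.2614.
Single-dose peak C₀ = D/Vd = 2015/91 ≈ 22.143 mcg/mL.
Steady-state peak Cmax,ss = C₀·R ≈ 22.143 × 2.2614 ≈ 50.074 mcg/mL.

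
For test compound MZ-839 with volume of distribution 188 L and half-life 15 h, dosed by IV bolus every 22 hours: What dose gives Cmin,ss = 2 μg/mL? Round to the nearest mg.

τ/t½ = 22/15 ≈ 1.4667, so f = (1/2)^(22/15) ≈ 0.361817.
Cmin,ss = (D/Vd)·f/(1−f), so D = Cmin,ss·Vd·(1−f)/f.
D = 2 × 188 × (1−f)/f ≈ 2 × 188 × 1.76383 ≈ 663.20 mg.

663 mg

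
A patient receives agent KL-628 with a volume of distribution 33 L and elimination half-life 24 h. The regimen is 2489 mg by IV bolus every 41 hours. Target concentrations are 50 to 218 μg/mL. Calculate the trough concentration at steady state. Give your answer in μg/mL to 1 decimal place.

τ/t½ = 41/24 ≈ 1.7083, so fraction remaining f = (1/2)^(41/24) ≈ 0.3060.
At steady state, accumulation factor R = 1/(1 − e^(−kτ)) ≈ 1.4409.
Single-dose peak C₀ = D/Vd = 2489/33 ≈ 75.424 μg/mL.
Cmax,ss = C₀/(1 − f) ≈ 75.424/0.6940 ≈ 108.680 μg/mL.
Steady-state trough Cmin,ss = Cmax,ss·f ≈ 108.680 × 0.3060 ≈ 33.256 μg/mL.
Trough 33.3 μg/mL vs MEC 50 μg/mL: subtherapeutic.

33.3 μg/mL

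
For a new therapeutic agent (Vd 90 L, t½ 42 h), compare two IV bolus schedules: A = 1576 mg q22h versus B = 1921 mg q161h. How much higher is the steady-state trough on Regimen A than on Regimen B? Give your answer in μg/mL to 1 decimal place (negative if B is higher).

38.4 μg/mL

Regimen A: f = (1/2)^(22/42) ≈ 0.6955; Cmin,ss = (1576/90)·f/(1−f) ≈ 39.997 μg/mL.
Regimen B: f = (1/2)^(161/42) ≈ 0.0702; Cmin,ss = (1921/90)·f/(1−f) ≈ 1.612 μg/mL.
Difference ≈ 39.997 − 1.612 ≈ 38.385 μg/mL.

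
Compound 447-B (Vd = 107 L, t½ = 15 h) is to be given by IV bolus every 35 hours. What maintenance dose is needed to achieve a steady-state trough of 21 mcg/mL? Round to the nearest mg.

9077 mg

τ/t½ = 35/15 ≈ 2.3333, so f = (1/2)^(35/15) ≈ 0.198425.
Cmin,ss = (D/Vd)·f/(1−f), so D = Cmin,ss·Vd·(1−f)/f.
D = 21 × 107 × (1−f)/f ≈ 21 × 107 × 4.03969 ≈ 9077.18 mg.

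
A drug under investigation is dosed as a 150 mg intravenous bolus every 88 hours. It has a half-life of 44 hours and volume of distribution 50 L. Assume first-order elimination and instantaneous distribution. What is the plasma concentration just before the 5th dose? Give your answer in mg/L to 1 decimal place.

f = (1/2)^(τ/t½) = (1/2)^(88/44) ≈ 0.2500.
C₀ = D/Vd = 150/50 ≈ 3.000 mg/L.
Before the 5th dose, 4 doses have been given. Superposition: Cmin = C₀·(f + f² + … + f^4).
≈ 3.000 × (0.2500 + 0.0625 + 0.0156 + 0.0039) ≈ 3.000 × 0.3320 ≈ 0.996 mg/L.

1.0 mg/L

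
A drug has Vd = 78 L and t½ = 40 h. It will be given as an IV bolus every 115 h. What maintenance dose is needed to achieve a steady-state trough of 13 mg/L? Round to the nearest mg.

τ/t½ = 115/40 ≈ 2.875, so f = (1/2)^(115/40) ≈ 0.136313.
Cmin,ss = (D/Vd)·f/(1−f), so D = Cmin,ss·Vd·(1−f)/f.
D = 13 × 78 × (1−f)/f ≈ 13 × 78 × 6.33606 ≈ 6424.76 mg.

6425 mg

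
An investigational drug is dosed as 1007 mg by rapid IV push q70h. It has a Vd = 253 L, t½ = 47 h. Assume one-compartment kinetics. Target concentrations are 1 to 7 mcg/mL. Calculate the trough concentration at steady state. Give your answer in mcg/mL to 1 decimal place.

2.2 mcg/mL

k = ln2/t½ = ln2/47 ≈ 0.014748 h⁻¹; fraction remaining f = e^(−kτ) = e^(−0.014748×70) ≈ 0.3562.
Accumulation ratio R = 1/(1 − f) ≈ 1/0.6438 ≈ 1.5533.
Single-dose peak C₀ = D/Vd = 1007/253 ≈ 3.980 mcg/mL.
Steady-state peak Cmax,ss = C₀·R ≈ 3.980 × 1.5533 ≈ 6.182 mcg/mL.
Steady-state trough Cmin,ss = Cmax,ss·f ≈ 6.182 × 0.3562 ≈ 2.202 mcg/mL.
Trough 2.2 mcg/mL vs MEC 1 mcg/mL: adequate.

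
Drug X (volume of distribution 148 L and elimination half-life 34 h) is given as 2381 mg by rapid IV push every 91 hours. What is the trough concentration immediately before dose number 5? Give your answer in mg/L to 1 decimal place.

3.0 mg/L

f = (1/2)^(τ/t½) = (1/2)^(91/34) ≈ 0.1564.
C₀ = D/Vd = 2381/148 ≈ 16.088 mg/L.
Before the 5th dose, 4 doses have been given. Superposition: Cmin = C₀·(f + f² + … + f^4).
≈ 16.088 × (0.1564 + 0.0245 + 0.0038 + 0.0006) ≈ 16.088 × 0.1853 ≈ 2.981 mg/L.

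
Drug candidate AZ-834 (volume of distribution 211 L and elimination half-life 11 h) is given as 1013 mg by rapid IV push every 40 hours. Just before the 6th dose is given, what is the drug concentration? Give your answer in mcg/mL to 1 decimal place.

0.4 mcg/mL

f = (1/2)^(τ/t½) = (1/2)^(40/11) ≈ 0.0804.
C₀ = D/Vd = 1013/211 ≈ 4.801 mcg/mL.
Before the 6th dose, 5 doses have been given. Superposition: Cmin = C₀·(f + f² + … + f^5).
≈ 4.801 × (0.0804 + 0.0065 + 0.0005 + 0.0000 + 0.0000) ≈ 4.801 × 0.0874 ≈ 0.420 mcg/mL.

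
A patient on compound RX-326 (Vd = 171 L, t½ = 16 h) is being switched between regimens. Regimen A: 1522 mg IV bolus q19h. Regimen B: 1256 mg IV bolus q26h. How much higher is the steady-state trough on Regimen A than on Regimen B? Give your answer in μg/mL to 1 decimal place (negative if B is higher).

Regimen A: f = (1/2)^(19/16) ≈ 0.4391; Cmin,ss = (1522/171)·f/(1−f) ≈ 6.968 μg/mL.
Regimen B: f = (1/2)^(26/16) ≈ 0.3242; Cmin,ss = (1256/171)·f/(1−f) ≈ 3.524 μg/mL.
Difference ≈ 6.968 − 3.524 ≈ 3.444 μg/mL.

3.4 μg/mL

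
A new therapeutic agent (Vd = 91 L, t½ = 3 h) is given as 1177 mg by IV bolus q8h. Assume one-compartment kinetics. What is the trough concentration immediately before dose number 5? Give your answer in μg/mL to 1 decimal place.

f = (1/2)^(τ/t½) = (1/2)^(8/3) ≈ 0.1575.
C₀ = D/Vd = 1177/91 ≈ 12.934 μg/mL.
Before the 5th dose, 4 doses have been given. Superposition: Cmin = C₀·(f + f² + … + f^4).
≈ 12.934 × (0.1575 + 0.0248 + 0.0039 + 0.0006) ≈ 12.934 × 0.1868 ≈ 2.416 μg/mL.

2.4 μg/mL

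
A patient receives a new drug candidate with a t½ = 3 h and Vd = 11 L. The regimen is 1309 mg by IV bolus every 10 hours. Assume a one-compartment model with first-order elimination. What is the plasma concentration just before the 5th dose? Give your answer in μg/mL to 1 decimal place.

f = (1/2)^(τ/t½) = (1/2)^(10/3) ≈ 0.0992.
C₀ = D/Vd = 1309/11 ≈ 119.000 μg/mL.
Before the 5th dose, 4 doses have been given. Superposition: Cmin = C₀·(f + f² + … + f^4).
≈ 119.000 × (0.0992 + 0.0098 + 0.0010 + 0.0001) ≈ 119.000 × 0.1101 ≈ 13.102 μg/mL.

13.1 μg/mL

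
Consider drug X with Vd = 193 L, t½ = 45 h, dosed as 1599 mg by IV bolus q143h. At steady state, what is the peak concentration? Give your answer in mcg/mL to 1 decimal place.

9.3 mcg/mL

k = ln2/t½ = ln2/45 ≈ 0.015403 h⁻¹; fraction remaining f = e^(−kτ) = e^(−0.015403×143) ≈ 0.1105.
Accumulation ratio R = 1/(1 − f) ≈ 1/0.8895 ≈ 1.1242.
Each bolus raises the concentration by D/Vd = 1599/193 ≈ 8.285 mcg/mL.
Steady-state peak Cmax,ss = C₀·R ≈ 8.285 × 1.1242 ≈ 9.314 mcg/mL.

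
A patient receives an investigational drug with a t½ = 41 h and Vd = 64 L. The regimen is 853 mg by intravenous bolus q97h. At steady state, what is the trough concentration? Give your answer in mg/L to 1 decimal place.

3.2 mg/L

Over one 97-h interval, 97/41 ≈ 2.3659 half-lives elapse, leaving f ≈ 0.1940 of each dose.
Each bolus raises the concentration by D/Vd = 853/64 ≈ 13.328 mg/L.
Steady-state trough Cmin,ss = C₀·f/(1−f) ≈ 13.328 × 0.1940/0.8060 ≈ 3.208 mg/L.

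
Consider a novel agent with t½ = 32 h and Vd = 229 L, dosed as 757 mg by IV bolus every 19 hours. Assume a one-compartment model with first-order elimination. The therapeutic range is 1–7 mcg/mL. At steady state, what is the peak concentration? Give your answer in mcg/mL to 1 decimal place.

Over one 19-h interval, 19/32 ≈ 0.59375 half-lives elapse, leaving f ≈ 0.6626 of each dose.
At steady state, accumulation factor R = 1/(1 − e^(−kτ)) ≈ 2.9638.
Single-dose peak C₀ = D/Vd = 757/229 ≈ 3.306 mcg/mL.
Cmax,ss = C₀/(1 − f) ≈ 3.306/0.3374 ≈ 9.798 mcg/mL.
Peak 9.8 mcg/mL vs MTC 7 mcg/mL: exceeds toxic threshold.

9.8 mcg/mL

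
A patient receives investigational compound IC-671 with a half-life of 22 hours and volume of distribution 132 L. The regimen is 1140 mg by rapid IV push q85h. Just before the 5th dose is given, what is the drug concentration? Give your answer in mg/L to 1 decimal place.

0.6 mg/L

f = (1/2)^(τ/t½) = (1/2)^(85/22) ≈ 0.0687.
C₀ = D/Vd = 1140/132 ≈ 8.636 mg/L.
Before the 5th dose, 4 doses have been given. Superposition: Cmin = C₀·(f + f² + … + f^4).
≈ 8.636 × (0.0687 + 0.0047 + 0.0003 + 0.0000) ≈ 8.636 × 0.0737 ≈ 0.636 mg/L.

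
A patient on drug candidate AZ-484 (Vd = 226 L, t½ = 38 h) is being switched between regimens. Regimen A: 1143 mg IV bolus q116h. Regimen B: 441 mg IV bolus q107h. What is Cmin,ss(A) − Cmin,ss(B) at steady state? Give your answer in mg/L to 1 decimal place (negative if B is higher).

Regimen A: f = (1/2)^(116/38) ≈ 0.1205; Cmin,ss = (1143/226)·f/(1−f) ≈ 0.693 mg/L.
Regimen B: f = (1/2)^(107/38) ≈ 0.1420; Cmin,ss = (441/226)·f/(1−f) ≈ 0.323 mg/L.
Difference ≈ 0.693 − 0.323 ≈ 0.370 mg/L.

0.4 mg/L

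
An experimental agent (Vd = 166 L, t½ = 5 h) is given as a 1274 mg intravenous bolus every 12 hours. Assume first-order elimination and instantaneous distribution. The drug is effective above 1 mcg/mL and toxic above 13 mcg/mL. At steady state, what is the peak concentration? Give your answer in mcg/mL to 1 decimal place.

k = ln2/t½ = ln2/5 ≈ 0.138629 h⁻¹; fraction remaining f = e^(−kτ) = e^(−0.138629×12) ≈ 0.1895.
At steady state, accumulation factor R = 1/(1 − e^(−kτ)) ≈ 1.2338.
Single-dose peak C₀ = D/Vd = 1274/166 ≈ 7.675 mcg/mL.
Steady-state peak Cmax,ss = C₀·R ≈ 7.675 × 1.2338 ≈ 9.469 mcg/mL.
Peak 9.5 mcg/mL vs MTC 13 mcg/mL: below toxic threshold.

9.5 mcg/mL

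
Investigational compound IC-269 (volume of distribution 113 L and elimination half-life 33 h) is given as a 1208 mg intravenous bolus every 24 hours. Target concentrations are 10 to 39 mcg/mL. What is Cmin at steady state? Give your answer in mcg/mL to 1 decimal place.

16.3 mcg/mL

Over one 24-h interval, 24/33 ≈ 0.72727 half-lives elapse, leaving f ≈ 0.6040 of each dose.
Single-dose peak C₀ = D/Vd = 1208/113 ≈ 10.690 mcg/mL.
Steady-state trough Cmin,ss = C₀·f/(1−f) ≈ 10.690 × 0.6040/0.3960 ≈ 16.305 mcg/mL.
Trough 16.3 mcg/mL vs MEC 10 mcg/mL: adequate.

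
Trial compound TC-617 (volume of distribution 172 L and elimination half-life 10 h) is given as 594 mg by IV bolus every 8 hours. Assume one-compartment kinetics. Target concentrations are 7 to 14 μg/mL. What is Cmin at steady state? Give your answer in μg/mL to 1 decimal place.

k = ln2/t½ = ln2/10 ≈ 0.069315 h⁻¹; fraction remaining f = e^(−kτ) = e^(−0.069315×8) ≈ 0.5743.
Each bolus raises the concentration by D/Vd = 594/172 ≈ 3.453 μg/mL.
Steady-state trough Cmin,ss = C₀·f/(1−f) ≈ 3.453 × 0.5743/0.4257 ≈ 4.658 μg/mL.
Trough 4.7 μg/mL vs MEC 7 μg/mL: subtherapeutic.

4.7 μg/mL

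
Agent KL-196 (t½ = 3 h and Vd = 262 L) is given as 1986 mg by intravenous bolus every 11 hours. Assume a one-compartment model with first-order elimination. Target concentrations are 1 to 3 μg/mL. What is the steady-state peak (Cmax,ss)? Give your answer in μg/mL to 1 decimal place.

Over one 11-h interval, 11/3 ≈ 3.6667 half-lives elapse, leaving f ≈ 0.0787 of each dose.
Accumulation ratio R = 1/(1 − f) ≈ 1/0.9213 ≈ 1.0854.
Single-dose peak C₀ = D/Vd = 1986/262 ≈ 7.580 μg/mL.
Cmax,ss = C₀/(1 − f) ≈ 7.580/0.9213 ≈ 8.228 μg/mL.
Peak 8.2 μg/mL vs MTC 3 μg/mL: exceeds toxic threshold.

8.2 μg/mL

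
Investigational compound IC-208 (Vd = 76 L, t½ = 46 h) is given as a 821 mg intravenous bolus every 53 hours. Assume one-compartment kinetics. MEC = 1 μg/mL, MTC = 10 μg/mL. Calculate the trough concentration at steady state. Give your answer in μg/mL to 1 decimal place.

8.8 μg/mL

τ/t½ = 53/46 ≈ 1.1522, so fraction remaining f = (1/2)^(53/46) ≈ 0.4499.
At steady state, accumulation factor R = 1/(1 − e^(−kτ)) ≈ 1.8179.
Each bolus raises the concentration by D/Vd = 821/76 ≈ 10.803 μg/mL.
Steady-state peak Cmax,ss = C₀·R ≈ 10.803 × 1.8179 ≈ 19.639 μg/mL.
One interval later, Cmin,ss = Cmax,ss·e^(−kτ) ≈ 19.639 × 0.4499 ≈ 8.836 μg/mL.
Trough 8.8 μg/mL vs MEC 1 μg/mL: adequate.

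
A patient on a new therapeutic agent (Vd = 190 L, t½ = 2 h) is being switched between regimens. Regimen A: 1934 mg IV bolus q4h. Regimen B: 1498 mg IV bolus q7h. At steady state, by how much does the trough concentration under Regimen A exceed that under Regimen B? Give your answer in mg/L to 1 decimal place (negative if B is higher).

Regimen A: f = (1/2)^(4/2) ≈ 0.2500; Cmin,ss = (1934/190)·f/(1−f) ≈ 3.393 mg/L.
Regimen B: f = (1/2)^(7/2) ≈ 0.0884; Cmin,ss = (1498/190)·f/(1−f) ≈ 0.765 mg/L.
Difference ≈ 3.393 − 0.765 ≈ 2.628 mg/L.

2.6 mg/L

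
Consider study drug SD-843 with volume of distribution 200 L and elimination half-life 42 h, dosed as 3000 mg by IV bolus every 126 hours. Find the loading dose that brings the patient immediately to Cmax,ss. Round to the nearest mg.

3429 mg

f = (1/2)^(126/42) ≈ 0.125000; accumulation ratio R = 1/(1−f) ≈ 1.14286.
Loading dose to hit Cmax,ss on first dose: D_load = D_maint·R ≈ 3000 × 1.14286 ≈ 3428.58 mg.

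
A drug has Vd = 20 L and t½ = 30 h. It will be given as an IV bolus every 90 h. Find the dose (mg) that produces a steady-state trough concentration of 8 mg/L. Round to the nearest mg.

1120 mg

τ/t½ = 90/30 ≈ 3, so f = (1/2)^(90/30) ≈ 0.125000.
Cmin,ss = (D/Vd)·f/(1−f), so D = Cmin,ss·Vd·(1−f)/f.
D = 8 × 20 × (1−f)/f ≈ 8 × 20 × 7.00000 ≈ 1120.00 mg.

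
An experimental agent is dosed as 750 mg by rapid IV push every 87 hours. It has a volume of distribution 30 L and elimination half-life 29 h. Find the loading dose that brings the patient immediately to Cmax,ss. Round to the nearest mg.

f = (1/2)^(87/29) ≈ 0.125000; accumulation ratio R = 1/(1−f) ≈ 1.14286.
Loading dose to hit Cmax,ss on first dose: D_load = D_maint·R ≈ 750 × 1.14286 ≈ 857.14 mg.

857 mg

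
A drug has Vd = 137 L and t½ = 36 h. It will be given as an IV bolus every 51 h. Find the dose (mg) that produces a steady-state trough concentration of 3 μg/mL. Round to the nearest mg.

τ/t½ = 51/36 ≈ 1.4167, so f = (1/2)^(51/36) ≈ 0.374577.
Cmin,ss = (D/Vd)·f/(1−f), so D = Cmin,ss·Vd·(1−f)/f.
D = 3 × 137 × (1−f)/f ≈ 3 × 137 × 1.66968 ≈ 686.24 mg.

686 mg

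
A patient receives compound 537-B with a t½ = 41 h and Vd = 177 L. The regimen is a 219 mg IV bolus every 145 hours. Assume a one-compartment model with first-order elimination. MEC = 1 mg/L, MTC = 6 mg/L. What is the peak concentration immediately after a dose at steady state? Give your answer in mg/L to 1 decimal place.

k = ln2/t½ = ln2/41 ≈ 0.016906 h⁻¹; fraction remaining f = e^(−kτ) = e^(−0.016906×145) ≈ 0.0862.
Accumulation ratio R = 1/(1 − f) ≈ 1/0.9138 ≈ 1.0943.
Each bolus raises the concentration by D/Vd = 219/177 ≈ 1.237 mg/L.
Steady-state peak Cmax,ss = C₀·R ≈ 1.237 × 1.0943 ≈ 1.354 mg/L.
Peak 1.4 mg/L vs MTC 6 mg/L: below toxic threshold.

1.4 mg/L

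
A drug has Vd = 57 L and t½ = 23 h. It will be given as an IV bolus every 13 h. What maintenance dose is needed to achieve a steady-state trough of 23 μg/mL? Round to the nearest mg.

629 mg

τ/t½ = 13/23 ≈ 0.56522, so f = (1/2)^(13/23) ≈ 0.675854.
Cmin,ss = (D/Vd)·f/(1−f), so D = Cmin,ss·Vd·(1−f)/f.
D = 23 × 57 × (1−f)/f ≈ 23 × 57 × 0.47961 ≈ 628.77 mg.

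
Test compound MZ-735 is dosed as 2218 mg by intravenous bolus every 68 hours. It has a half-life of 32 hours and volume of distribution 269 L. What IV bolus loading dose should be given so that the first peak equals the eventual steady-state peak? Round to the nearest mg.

2878 mg

f = (1/2)^(68/32) ≈ 0.229251; accumulation ratio R = 1/(1−f) ≈ 1.29744.
Loading dose to hit Cmax,ss on first dose: D_load = D_maint·R ≈ 2218 × 1.29744 ≈ 2877.72 mg.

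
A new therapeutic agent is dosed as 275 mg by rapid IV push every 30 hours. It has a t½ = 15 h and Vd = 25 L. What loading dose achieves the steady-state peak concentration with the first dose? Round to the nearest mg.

f = (1/2)^(30/15) ≈ 0.250000; accumulation ratio R = 1/(1−f) ≈ 1.33333.
Loading dose to hit Cmax,ss on first dose: D_load = D_maint·R ≈ 275 × 1.33333 ≈ 366.67 mg.

367 mg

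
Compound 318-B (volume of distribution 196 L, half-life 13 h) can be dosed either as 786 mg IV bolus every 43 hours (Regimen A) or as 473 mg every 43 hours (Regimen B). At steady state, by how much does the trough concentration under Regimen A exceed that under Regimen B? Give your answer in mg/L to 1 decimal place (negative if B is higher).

0.2 mg/L

Regimen A: f = (1/2)^(43/13) ≈ 0.1010; Cmin,ss = (786/196)·f/(1−f) ≈ 0.451 mg/L.
Regimen B: f = (1/2)^(43/13) ≈ 0.1010; Cmin,ss = (473/196)·f/(1−f) ≈ 0.271 mg/L.
Difference ≈ 0.451 − 0.271 ≈ 0.180 mg/L.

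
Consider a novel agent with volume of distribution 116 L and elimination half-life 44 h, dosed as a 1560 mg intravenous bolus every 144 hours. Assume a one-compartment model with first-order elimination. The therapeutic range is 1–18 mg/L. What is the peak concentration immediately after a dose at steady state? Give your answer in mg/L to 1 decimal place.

15.0 mg/L

Over one 144-h interval, 144/44 ≈ 3.2727 half-lives elapse, leaving f ≈ 0.1035 of each dose.
At steady state, accumulation factor R = 1/(1 − e^(−kτ)) ≈ 1.1154.
Single-dose peak C₀ = D/Vd = 1560/116 ≈ 13.448 mg/L.
Cmax,ss = C₀/(1 − f) ≈ 13.448/0.8965 ≈ 15.001 mg/L.
Peak 15.0 mg/L vs MTC 18 mg/L: below toxic threshold.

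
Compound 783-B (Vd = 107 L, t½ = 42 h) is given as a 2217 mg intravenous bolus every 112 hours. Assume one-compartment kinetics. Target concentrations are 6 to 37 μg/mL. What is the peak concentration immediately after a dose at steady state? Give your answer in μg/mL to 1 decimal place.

24.6 μg/mL

Over one 112-h interval, 112/42 ≈ 2.6667 half-lives elapse, leaving f ≈ 0.1575 of each dose.
Accumulation ratio R = 1/(1 − f) ≈ 1/0.8425 ≈ 1.1869.
Each bolus raises the concentration by D/Vd = 2217/107 ≈ 20.720 μg/mL.
Steady-state peak Cmax,ss = C₀·R ≈ 20.720 × 1.1869 ≈ 24.593 μg/mL.
Peak 24.6 μg/mL vs MTC 37 μg/mL: below toxic threshold.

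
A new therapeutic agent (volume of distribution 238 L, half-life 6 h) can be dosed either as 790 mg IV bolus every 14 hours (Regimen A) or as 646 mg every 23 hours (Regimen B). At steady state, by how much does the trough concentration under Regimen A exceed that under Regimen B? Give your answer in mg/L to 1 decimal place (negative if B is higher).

Regimen A: f = (1/2)^(14/6) ≈ 0.1984; Cmin,ss = (790/238)·f/(1−f) ≈ 0.822 mg/L.
Regimen B: f = (1/2)^(23/6) ≈ 0.0702; Cmin,ss = (646/238)·f/(1−f) ≈ 0.205 mg/L.
Difference ≈ 0.822 − 0.205 ≈ 0.617 mg/L.

0.6 mg/L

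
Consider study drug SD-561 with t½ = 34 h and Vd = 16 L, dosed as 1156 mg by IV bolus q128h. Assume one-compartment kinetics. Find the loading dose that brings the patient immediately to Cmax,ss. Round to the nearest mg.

f = (1/2)^(128/34) ≈ 0.073572; accumulation ratio R = 1/(1−f) ≈ 1.07941.
Loading dose to hit Cmax,ss on first dose: D_load = D_maint·R ≈ 1156 × 1.07941 ≈ 1247.80 mg.

1248 mg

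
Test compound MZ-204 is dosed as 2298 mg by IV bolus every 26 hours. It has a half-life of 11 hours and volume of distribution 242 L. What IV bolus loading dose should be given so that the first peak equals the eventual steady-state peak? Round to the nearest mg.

2852 mg

f = (1/2)^(26/11) ≈ 0.194301; accumulation ratio R = 1/(1−f) ≈ 1.24116.
Loading dose to hit Cmax,ss on first dose: D_load = D_maint·R ≈ 2298 × 1.24116 ≈ 2852.19 mg.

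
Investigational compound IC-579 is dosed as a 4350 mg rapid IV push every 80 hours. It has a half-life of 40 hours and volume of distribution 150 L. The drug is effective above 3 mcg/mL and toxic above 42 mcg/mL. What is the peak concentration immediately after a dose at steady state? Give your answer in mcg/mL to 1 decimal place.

τ = 80 h = 2 half-lives, so f = (1/2)^2 = 0.25.
At steady state, R = 1/(1 − 0.25) = 4/3.
Single-dose peak C₀ = D/Vd = 4350/150 = 29 mcg/mL.
Steady-state peak Cmax,ss = C₀·R = 29 × 4/3 ≈ 38.667 mcg/mL.
Peak 38.7 mcg/mL vs MTC 42 mcg/mL: below toxic threshold.

38.7 mcg/mL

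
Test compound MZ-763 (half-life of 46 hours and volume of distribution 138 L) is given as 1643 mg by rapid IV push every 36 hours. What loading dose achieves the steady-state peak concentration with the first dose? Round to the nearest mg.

3924 mg

f = (1/2)^(36/46) ≈ 0.581315; accumulation ratio R = 1/(1−f) ≈ 2.38843.
Loading dose to hit Cmax,ss on first dose: D_load = D_maint·R ≈ 1643 × 2.38843 ≈ 3924.19 mg.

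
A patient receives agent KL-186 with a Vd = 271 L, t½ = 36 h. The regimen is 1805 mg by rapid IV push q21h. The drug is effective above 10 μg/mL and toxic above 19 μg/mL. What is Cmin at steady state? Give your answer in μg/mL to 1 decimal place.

13.4 μg/mL

τ/t½ = 21/36 ≈ 0.58333, so fraction remaining f = (1/2)^(21/36) ≈ 0.6674.
Accumulation ratio R = 1/(1 − f) ≈ 1/0.3326 ≈ 3.0066.
Single-dose peak C₀ = D/Vd = 1805/271 ≈ 6.661 μg/mL.
Cmax,ss = C₀/(1 − f) ≈ 6.661/0.3326 ≈ 20.027 μg/mL.
One interval later, Cmin,ss = Cmax,ss·e^(−kτ) ≈ 20.027 × 0.6674 ≈ 13.366 μg/mL.
Trough 13.4 μg/mL vs MEC 10 μg/mL: adequate.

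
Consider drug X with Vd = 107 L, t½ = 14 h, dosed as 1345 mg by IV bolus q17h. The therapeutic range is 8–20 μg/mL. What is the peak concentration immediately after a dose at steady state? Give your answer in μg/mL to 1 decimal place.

22.1 μg/mL

k = ln2/t½ = ln2/14 ≈ 0.049511 h⁻¹; fraction remaining f = e^(−kτ) = e^(−0.049511×17) ≈ 0.4310.
At steady state, accumulation factor R = 1/(1 − e^(−kτ)) ≈ 1.7575.
Single-dose peak C₀ = D/Vd = 1345/107 ≈ 12.570 μg/mL.
Cmax,ss = C₀/(1 − f) ≈ 12.570/0.5690 ≈ 22.091 μg/mL.
Peak 22.1 μg/mL vs MTC 20 μg/mL: exceeds toxic threshold.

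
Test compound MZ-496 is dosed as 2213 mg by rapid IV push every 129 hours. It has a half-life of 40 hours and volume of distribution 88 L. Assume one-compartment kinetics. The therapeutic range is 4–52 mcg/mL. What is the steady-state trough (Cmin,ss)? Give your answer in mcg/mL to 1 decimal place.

τ/t½ = 129/40 ≈ 3.225, so fraction remaining f = (1/2)^(129/40) ≈ 0.1069.
Single-dose peak C₀ = D/Vd = 2213/88 ≈ 25.148 mcg/mL.
Steady-state trough Cmin,ss = C₀·f/(1−f) ≈ 25.148 × 0.1069/0.8931 ≈ 3.010 mcg/mL.
Trough 3.0 mcg/mL vs MEC 4 mcg/mL: subtherapeutic.

3.0 mcg/mL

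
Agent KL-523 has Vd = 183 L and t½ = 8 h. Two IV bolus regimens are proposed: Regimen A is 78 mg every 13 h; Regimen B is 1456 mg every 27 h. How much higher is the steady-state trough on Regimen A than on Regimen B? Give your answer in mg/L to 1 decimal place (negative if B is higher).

-0.6 mg/L

Regimen A: f = (1/2)^(13/8) ≈ 0.3242; Cmin,ss = (78/183)·f/(1−f) ≈ 0.204 mg/L.
Regimen B: f = (1/2)^(27/8) ≈ 0.0964; Cmin,ss = (1456/183)·f/(1−f) ≈ 0.849 mg/L.
Difference ≈ 0.204 − 0.849 ≈ -0.645 mg/L.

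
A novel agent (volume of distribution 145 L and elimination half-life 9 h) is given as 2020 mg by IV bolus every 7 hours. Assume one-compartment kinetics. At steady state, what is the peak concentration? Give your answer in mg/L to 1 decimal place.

33.4 mg/L

τ/t½ = 7/9 ≈ 0.77778, so fraction remaining f = (1/2)^(7/9) ≈ 0.5833.
Accumulation ratio R = 1/(1 − f) ≈ 1/0.4167 ≈ 2.3998.
Single-dose peak C₀ = D/Vd = 2020/145 ≈ 13.931 mg/L.
Cmax,ss = C₀/(1 − f) ≈ 13.931/0.4167 ≈ 33.432 mg/L.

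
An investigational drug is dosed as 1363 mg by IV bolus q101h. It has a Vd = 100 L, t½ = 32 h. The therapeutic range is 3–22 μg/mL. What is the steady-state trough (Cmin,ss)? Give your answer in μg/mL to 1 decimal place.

1.7 μg/mL

τ/t½ = 101/32 ≈ 3.1562, so fraction remaining f = (1/2)^(101/32) ≈ 0.1122.
Each bolus raises the concentration by D/Vd = 1363/100 ≈ 13.630 μg/mL.
Steady-state trough Cmin,ss = C₀·f/(1−f) ≈ 13.630 × 0.1122/0.8878 ≈ 1.723 μg/mL.
Trough 1.7 μg/mL vs MEC 3 μg/mL: subtherapeutic.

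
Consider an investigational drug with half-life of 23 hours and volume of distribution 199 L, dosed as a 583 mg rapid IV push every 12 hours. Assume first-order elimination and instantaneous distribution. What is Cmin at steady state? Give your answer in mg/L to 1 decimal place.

6.7 mg/L

Over one 12-h interval, 12/23 ≈ 0.52174 half-lives elapse, leaving f ≈ 0.6965 of each dose.
Accumulation ratio R = 1/(1 − f) ≈ 1/0.3035 ≈ 3.2949.
Single-dose peak C₀ = D/Vd = 583/199 ≈ 2.930 mg/L.
Cmax,ss = C₀/(1 − f) ≈ 2.930/0.3035 ≈ 9.654 mg/L.
Steady-state trough Cmin,ss = Cmax,ss·f ≈ 9.654 × 0.6965 ≈ 6.724 mg/L.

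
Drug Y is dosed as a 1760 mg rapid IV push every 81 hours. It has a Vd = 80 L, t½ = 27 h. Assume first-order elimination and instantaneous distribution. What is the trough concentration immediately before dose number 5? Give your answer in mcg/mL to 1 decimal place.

3.1 mcg/mL

f = (1/2)^(τ/t½) = (1/2)^(81/27) ≈ 0.1250.
C₀ = D/Vd = 1760/80 ≈ 22.000 mcg/mL.
Before the 5th dose, 4 doses have been given. Superposition: Cmin = C₀·(f + f² + … + f^4).
≈ 22.000 × (0.1250 + 0.0156 + 0.0020 + 0.0002) ≈ 22.000 × 0.1428 ≈ 3.142 mcg/mL.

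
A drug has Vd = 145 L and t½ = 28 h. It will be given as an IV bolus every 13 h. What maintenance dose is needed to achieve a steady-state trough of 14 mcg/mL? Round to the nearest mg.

τ/t½ = 13/28 ≈ 0.46429, so f = (1/2)^(13/28) ≈ 0.724830.
Cmin,ss = (D/Vd)·f/(1−f), so D = Cmin,ss·Vd·(1−f)/f.
D = 14 × 145 × (1−f)/f ≈ 14 × 145 × 0.37963 ≈ 770.65 mg.

771 mg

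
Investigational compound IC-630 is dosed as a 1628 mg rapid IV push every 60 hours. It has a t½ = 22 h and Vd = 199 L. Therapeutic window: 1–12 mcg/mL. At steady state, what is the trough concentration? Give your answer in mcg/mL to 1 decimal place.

k = ln2/t½ = ln2/22 ≈ 0.031507 h⁻¹; fraction remaining f = e^(−kτ) = e^(−0.031507×60) ≈ 0.1510.
Accumulation ratio R = 1/(1 − f) ≈ 1/0.8490 ≈ 1.1779.
Single-dose peak C₀ = D/Vd = 1628/199 ≈ 8.181 mcg/mL.
Cmax,ss = C₀/(1 − f) ≈ 8.181/0.8490 ≈ 9.636 mcg/mL.
One interval later, Cmin,ss = Cmax,ss·e^(−kτ) ≈ 9.636 × 0.1510 ≈ 1.455 mcg/mL.
Trough 1.5 mcg/mL vs MEC 1 mcg/mL: adequate.

1.5 mcg/mL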